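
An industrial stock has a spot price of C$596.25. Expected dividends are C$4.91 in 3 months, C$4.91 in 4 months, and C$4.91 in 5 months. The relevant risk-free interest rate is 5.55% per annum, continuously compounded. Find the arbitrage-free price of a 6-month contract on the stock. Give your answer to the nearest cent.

C$598.16

PV(dividends) I = 4.91·e^(−0.0555·3/12) + 4.91·e^(−0.0555·4/12) + 4.91·e^(−0.0555·5/12)
I = 4.8423 + 4.8200 + 4.7978 = 14.4601
F = (S − I)·e^(rT) = (596.25 − 14.4601) · e^(0.0555·6/12)
= 581.7899 · e^0.027750 = 581.7899 × 1.028139 = C$598.16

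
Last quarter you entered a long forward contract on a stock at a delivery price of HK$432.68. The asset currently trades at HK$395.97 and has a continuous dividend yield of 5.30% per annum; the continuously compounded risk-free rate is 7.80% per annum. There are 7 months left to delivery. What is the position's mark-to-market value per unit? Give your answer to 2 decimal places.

Current fair forward for the remaining 7 months: F = S·e^((r − q)·T), (r − q) = 0.0780 − 0.0530 = 0.0250
F = 395.97 · e^(0.0250 × 7/12) = 395.97 × 1.014690 = 401.7868
Value of long forward = (F − K)·e^(−rT) = (401.7868 − 432.68) · e^(−0.0780·7/12)
= -30.8932 × 0.955520 = -29.52

-HK$29.52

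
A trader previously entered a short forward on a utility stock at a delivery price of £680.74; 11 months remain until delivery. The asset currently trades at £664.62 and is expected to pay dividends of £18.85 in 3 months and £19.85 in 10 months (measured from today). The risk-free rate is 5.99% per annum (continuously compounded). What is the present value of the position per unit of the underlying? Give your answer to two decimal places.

PV(remaining dividends) I = 18.85·e^(−0.0599·3/12) + 19.85·e^(−0.0599·10/12) = 37.4533
Current forward F = (S − I)·e^(rT) = (664.62 − 37.4533)·e^(0.0599·11/12) = 627.1667 × 1.056444 = 662.5665
Value (long) = (F − K)·e^(−rT) = (662.5665 − 680.74) × 0.946572 = -17.2025
Short position value = −(long value) = £17.20

£17.20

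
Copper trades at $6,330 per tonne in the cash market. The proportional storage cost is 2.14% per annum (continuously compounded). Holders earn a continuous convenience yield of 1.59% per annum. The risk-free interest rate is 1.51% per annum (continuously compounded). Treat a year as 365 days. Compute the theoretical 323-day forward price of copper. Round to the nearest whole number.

Net carry = r + u − y = 0.0151 + 0.0214 − 0.0159 = 0.0206
F = S·e^((r+u−y)T) = 6330 · e^(0.0206 × 323/365) = 6330 · e^0.018230
= 6330 × 1.018397 = $6,446 per tonne

$6,446 per tonne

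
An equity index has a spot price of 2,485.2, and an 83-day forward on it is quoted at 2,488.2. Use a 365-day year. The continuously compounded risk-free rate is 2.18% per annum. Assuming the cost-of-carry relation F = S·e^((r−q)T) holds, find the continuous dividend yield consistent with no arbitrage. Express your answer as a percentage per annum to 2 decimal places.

From F = S·e^((r−q)T): (r − q) = ln(F/S)/T
ln(2488.2/2485.2) = ln(1.001207) = 0.001206
(r − q) = 0.001206 / (83/365) = 0.005303
q = r − ln(F/S)/T = 0.0218 − 0.005303 = 0.016497
q = 1.65%

1.65%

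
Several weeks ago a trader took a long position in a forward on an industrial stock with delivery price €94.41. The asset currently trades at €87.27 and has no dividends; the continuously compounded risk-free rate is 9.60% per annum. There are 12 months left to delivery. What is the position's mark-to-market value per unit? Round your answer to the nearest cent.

Current fair forward for the remaining 12 months: F = S·e^(r·T), r = 0.0960
F = 87.27 · e^(0.0960 × 12/12) = 87.27 × 1.100759 = 96.0632
Value of long forward = (F − K)·e^(−rT) = (96.0632 − 94.41) · e^(−0.0960·12/12)
= 1.6532 × 0.908464 = 1.50

€1.50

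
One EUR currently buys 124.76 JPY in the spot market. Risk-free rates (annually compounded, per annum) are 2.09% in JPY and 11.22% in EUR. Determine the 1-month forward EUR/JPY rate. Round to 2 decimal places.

123.87

By covered interest parity, F = S · (1+r_JPY)^T / (1+r_EUR)^T
= 124.76 × 1.001725 / 1.008901 = 124.76 × 0.992887
F = 123.87 JPY per EUR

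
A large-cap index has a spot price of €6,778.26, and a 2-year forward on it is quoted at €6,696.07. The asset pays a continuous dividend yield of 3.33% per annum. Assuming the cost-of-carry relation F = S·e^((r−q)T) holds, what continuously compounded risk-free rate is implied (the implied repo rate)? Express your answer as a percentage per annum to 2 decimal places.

From F = S·e^((r−q)T): (r − q) = ln(F/S)/T
ln(6696.07/6778.26) = ln(0.987874) = -0.012200
(r − q) = -0.012200 / (2) = -0.006100
r = ln(F/S)/T + q = -0.006100 + 0.0333 = 0.027200
r = 2.72%

2.72%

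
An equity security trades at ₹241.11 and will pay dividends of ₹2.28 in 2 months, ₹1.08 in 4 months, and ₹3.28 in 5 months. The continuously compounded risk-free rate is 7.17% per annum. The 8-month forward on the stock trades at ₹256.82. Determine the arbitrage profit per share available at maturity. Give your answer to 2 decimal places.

₹10.71 per share

PV(dividends) I = 2.28·e^(−0.0717·2/12) + 1.08·e^(−0.0717·4/12) + 3.28·e^(−0.0717·5/12) = 6.4909
Fair forward F* = (S − I)·e^(rT) = (241.11 − 6.4909)·e^0.047800 = 234.6191 × 1.048961 = 246.1063
Market ₹256.82 > fair 246.1063: forward overpriced → cash-and-carry (borrow at r, buy the stock and collect the dividends, short the forward).
Profit at T = |F_mkt − F*| = |256.82 − 246.1063| = ₹10.71 per share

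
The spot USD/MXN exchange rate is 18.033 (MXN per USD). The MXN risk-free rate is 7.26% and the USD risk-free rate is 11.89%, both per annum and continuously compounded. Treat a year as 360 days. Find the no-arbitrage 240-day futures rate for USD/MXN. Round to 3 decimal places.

17.485

F = S·e^((r_MXN − r_USD)T) = 18.033 · e^((0.0726 − 0.1189) × 240/360)
= 18.033 · e^-0.030867 = 18.033 × 0.969605
F = 17.485 MXN per USD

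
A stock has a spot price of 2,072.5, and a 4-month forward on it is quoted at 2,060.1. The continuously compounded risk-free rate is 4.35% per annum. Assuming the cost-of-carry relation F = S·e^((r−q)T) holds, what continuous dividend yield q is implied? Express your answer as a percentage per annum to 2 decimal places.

From F = S·e^((r−q)T): (r − q) = ln(F/S)/T
ln(2060.1/2072.5) = ln(0.994017) = -0.006001
(r − q) = -0.006001 / (4/12) = -0.018003
q = r − ln(F/S)/T = 0.0435 + 0.018003 = 0.061503
q = 6.15%

6.15%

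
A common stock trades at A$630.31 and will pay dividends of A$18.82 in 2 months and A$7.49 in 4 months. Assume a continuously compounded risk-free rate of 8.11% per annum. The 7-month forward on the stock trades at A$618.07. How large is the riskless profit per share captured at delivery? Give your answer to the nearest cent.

A$15.67 per share

PV(dividends) I = 18.82·e^(−0.0811·2/12) + 7.49·e^(−0.0811·4/12) = 25.8576
Fair forward F* = (S − I)·e^(rT) = (630.31 − 25.8576)·e^0.047308 = 604.4524 × 1.048445 = 633.7351
Market A$618.07 < fair 633.7351: forward underpriced → reverse cash-and-carry (short the stock, invest proceeds at r, pay the dividends, go long the forward).
Profit at T = |F_mkt − F*| = |618.07 − 633.7351| = A$15.67 per share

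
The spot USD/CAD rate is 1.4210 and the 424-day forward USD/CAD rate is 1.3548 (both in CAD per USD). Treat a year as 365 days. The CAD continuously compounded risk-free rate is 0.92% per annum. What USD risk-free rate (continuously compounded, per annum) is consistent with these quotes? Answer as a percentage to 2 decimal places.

5.03%

F = S·e^((r_CAD − r_USD)T) ⇒ r_USD = r_CAD − ln(F/S)/T
ln(1.3548/1.4210) = -0.047707; /(424/365) = -0.041069
r_USD = 0.0092 + 0.041069 = 0.050269
r_USD = 5.03%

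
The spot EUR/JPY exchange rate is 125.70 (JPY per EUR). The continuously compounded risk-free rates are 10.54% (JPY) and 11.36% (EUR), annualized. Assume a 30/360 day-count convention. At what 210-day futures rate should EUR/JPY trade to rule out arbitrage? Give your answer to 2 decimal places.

125.10

F = S·e^((r_JPY − r_EUR)T) = 125.70 · e^((0.1054 − 0.1136) × 210/360)
= 125.70 · e^-0.004783 = 125.70 × 0.995228
F = 125.10 JPY per EUR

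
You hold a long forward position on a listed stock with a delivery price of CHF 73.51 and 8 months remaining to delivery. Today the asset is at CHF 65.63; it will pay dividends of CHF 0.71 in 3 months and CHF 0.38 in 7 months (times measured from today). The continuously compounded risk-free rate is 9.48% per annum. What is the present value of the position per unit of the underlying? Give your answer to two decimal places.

-CHF 4.43

PV(remaining dividends) I = 0.71·e^(−0.0948·3/12) + 0.38·e^(−0.0948·7/12) = 1.0529
Current forward F = (S − I)·e^(rT) = (65.63 − 1.0529)·e^(0.0948·8/12) = 64.5771 × 1.065240 = 68.7901
Value (long) = (F − K)·e^(−rT) = (68.7901 − 73.51) × 0.938756 = -4.4308
Value = -CHF 4.43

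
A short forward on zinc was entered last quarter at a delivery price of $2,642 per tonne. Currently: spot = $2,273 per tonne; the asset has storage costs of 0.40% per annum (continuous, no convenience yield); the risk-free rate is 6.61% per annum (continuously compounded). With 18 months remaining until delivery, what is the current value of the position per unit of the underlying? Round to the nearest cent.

$105.93 per tonne

Current fair forward for the remaining 18 months: F = S·e^((r + u)·T), (r + u) = 0.0661 + 0.0040 = 0.0701
F = 2273 · e^(0.0701 × 18/12) = 2273 × 1.11087723 = 2525.0239
Value of long forward = (F − K)·e^(−rT) = (2525.0239 − 2642) · e^(−0.0661·18/12)
= -116.9761 × 0.90560686 = -105.93
Short position value = −(long value) = $105.93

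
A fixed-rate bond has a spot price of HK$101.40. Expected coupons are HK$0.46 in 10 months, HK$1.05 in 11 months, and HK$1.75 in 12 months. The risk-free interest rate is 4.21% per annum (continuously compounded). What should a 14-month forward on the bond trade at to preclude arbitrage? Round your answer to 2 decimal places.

PV(coupons) I = 0.46·e^(−0.0421·10/12) + 1.05·e^(−0.0421·11/12) + 1.75·e^(−0.0421·12/12)
I = 0.4441 + 1.0103 + 1.6779 = 3.1323
F = (S − I)·e^(rT) = (101.40 − 3.1323) · e^(0.0421·14/12)
= 98.2677 · e^0.049117 = 98.2677 × 1.050343 = HK$103.21

HK$103.21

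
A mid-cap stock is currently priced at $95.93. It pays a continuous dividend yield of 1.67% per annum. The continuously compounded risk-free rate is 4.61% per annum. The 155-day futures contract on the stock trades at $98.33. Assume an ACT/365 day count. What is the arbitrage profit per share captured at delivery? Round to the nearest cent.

$1.19 per share

Fair futures: F* = S·e^(carry·T), with carry = (r − q) = 0.0461 − 0.0167 = 0.0294
F* = 95.93 · e^(0.0294 × 155/365) = 95.93 · e^0.012485 = 95.93 × 1.012563 = $97.1352
Market $98.33 > fair $97.1352: forward overpriced → cash-and-carry (buy spot, short the forward).
At maturity, profit = |F_mkt − F*| = |98.33 − 97.1352| = $1.19 per share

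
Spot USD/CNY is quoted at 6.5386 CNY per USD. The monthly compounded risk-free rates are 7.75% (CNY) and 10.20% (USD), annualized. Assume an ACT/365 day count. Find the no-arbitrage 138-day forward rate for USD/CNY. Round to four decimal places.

By covered interest parity, F = S · (1+r_CNY/12)^(12T) / (1+r_USD/12)^(12T)
= 6.5386 × 1.029638 / 1.039148 = 6.5386 × 0.990848
F = 6.4788 CNY per USD

6.4788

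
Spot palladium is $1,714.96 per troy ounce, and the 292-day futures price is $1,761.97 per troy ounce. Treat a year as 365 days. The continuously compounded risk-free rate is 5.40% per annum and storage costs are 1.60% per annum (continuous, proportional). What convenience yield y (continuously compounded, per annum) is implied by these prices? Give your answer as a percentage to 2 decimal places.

F = S·e^((r+u−y)T) ⇒ (r+u−y) = ln(F/S)/T
ln(1761.97/1714.96) = 0.027043; /T ⇒ 0.033804
y = r + u − ln(F/S)/T = 0.0540 + 0.0160 − 0.033804 = 0.036196
y = 3.62%

3.62%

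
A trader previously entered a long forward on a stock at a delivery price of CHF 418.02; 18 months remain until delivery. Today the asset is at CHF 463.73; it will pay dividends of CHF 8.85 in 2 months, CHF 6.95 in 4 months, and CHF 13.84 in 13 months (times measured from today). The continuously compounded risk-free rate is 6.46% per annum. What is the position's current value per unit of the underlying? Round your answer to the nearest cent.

CHF 55.85

PV(remaining dividends) I = 8.85·e^(−0.0646·2/12) + 6.95·e^(−0.0646·4/12) + 13.84·e^(−0.0646·13/12) = 28.4617
Current forward F = (S − I)·e^(rT) = (463.73 − 28.4617)·e^(0.0646·18/12) = 435.2683 × 1.101750 = 479.5568
Value (long) = (F − K)·e^(−rT) = (479.5568 − 418.02) × 0.907647 = 55.8537
Value = CHF 55.85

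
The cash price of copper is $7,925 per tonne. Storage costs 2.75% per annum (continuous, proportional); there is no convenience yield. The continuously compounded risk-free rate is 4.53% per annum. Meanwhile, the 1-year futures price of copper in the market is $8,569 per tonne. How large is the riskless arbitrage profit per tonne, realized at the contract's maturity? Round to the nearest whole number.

$46 per tonne

Fair futures: F* = S·e^(carry·T), with carry = (r + u) = 0.0453 + 0.0275 = 0.0728
F* = 7925 · e^(0.0728 × 1) = 7925 · e^0.072800 = 7925 × 1.075515 = $8523.4564
Market $8569 > fair $8523.4564: forward overpriced → cash-and-carry (buy spot, short the forward).
At maturity, profit = |F_mkt − F*| = |8569 − 8523.4564| = $46 per tonne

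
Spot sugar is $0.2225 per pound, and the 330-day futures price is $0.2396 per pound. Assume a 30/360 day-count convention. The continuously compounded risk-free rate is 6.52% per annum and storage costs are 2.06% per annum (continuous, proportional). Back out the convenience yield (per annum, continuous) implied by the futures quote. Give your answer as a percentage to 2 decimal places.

0.50%

F = S·e^((r+u−y)T) ⇒ (r+u−y) = ln(F/S)/T
ln(0.2396/0.2225) = 0.074044; /T ⇒ 0.080775
y = r + u − ln(F/S)/T = 0.0652 + 0.0206 − 0.080775 = 0.005025
y = 0.50%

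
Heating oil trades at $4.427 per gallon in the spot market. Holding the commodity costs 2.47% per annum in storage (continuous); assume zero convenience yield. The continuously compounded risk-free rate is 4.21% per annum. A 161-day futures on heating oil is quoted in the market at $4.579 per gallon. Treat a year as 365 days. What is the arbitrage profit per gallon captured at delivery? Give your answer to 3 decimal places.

Fair futures: F* = S·e^(carry·T), with carry = (r + u) = 0.0421 + 0.0247 = 0.0668
F* = 4.427 · e^(0.0668 × 161/365) = 4.427 · e^0.029465 = 4.427 × 1.029903 = $4.5594
Market $4.579 > fair $4.5594: forward overpriced → cash-and-carry (buy spot, short the forward).
At maturity, profit = |F_mkt − F*| = |4.579 − 4.5594| = $0.020 per gallon

$0.020 per gallon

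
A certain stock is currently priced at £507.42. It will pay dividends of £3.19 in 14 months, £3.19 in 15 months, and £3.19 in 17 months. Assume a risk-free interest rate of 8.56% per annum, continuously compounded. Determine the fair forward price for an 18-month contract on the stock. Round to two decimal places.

£567.19

PV(dividends) I = 3.19·e^(−0.0856·14/12) + 3.19·e^(−0.0856·15/12) + 3.19·e^(−0.0856·17/12)
I = 2.8868 + 2.8663 + 2.8257 = 8.5788
F = (S − I)·e^(rT) = (507.42 − 8.5788) · e^(0.0856·18/12)
= 498.8412 · e^0.128400 = 498.8412 × 1.137008 = £567.19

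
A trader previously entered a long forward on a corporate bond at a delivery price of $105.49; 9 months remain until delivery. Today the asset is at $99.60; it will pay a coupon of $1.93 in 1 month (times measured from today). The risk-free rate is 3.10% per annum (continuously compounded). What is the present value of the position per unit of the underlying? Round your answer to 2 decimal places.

PV(remaining coupons) I = 1.93·e^(−0.0310·1/12) = 1.9250
Current forward F = (S − I)·e^(rT) = (99.60 − 1.9250)·e^(0.0310·9/12) = 97.6750 × 1.023522 = 99.9725
Value (long) = (F − K)·e^(−rT) = (99.9725 − 105.49) × 0.977018 = -5.3907
Value = -$5.39

-$5.39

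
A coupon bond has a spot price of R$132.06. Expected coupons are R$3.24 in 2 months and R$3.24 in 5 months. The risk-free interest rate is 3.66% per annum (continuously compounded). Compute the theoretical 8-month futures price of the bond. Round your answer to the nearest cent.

R$128.75

PV(coupons) I = 3.24·e^(−0.0366·2/12) + 3.24·e^(−0.0366·5/12)
I = 3.2203 + 3.1910 = 6.4113
F = (S − I)·e^(rT) = (132.06 − 6.4113) · e^(0.0366·8/12)
= 125.6487 · e^0.024400 = 125.6487 × 1.024700 = R$128.75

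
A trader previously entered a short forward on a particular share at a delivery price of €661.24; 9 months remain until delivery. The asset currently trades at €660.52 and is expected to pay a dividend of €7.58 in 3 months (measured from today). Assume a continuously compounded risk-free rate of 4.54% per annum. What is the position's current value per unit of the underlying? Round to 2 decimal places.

PV(remaining dividends) I = 7.58·e^(−0.0454·3/12) = 7.4945
Current forward F = (S − I)·e^(rT) = (660.52 − 7.4945)·e^(0.0454·9/12) = 653.0255 × 1.034636 = 675.6437
Value (long) = (F − K)·e^(−rT) = (675.6437 − 661.24) × 0.966523 = 13.9215
Short position value = −(long value) = -€13.92

-€13.92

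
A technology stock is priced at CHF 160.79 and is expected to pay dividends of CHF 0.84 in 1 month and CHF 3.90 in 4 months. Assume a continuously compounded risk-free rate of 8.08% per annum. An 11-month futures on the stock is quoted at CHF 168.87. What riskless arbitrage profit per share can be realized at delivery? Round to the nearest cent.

PV(dividends) I = 0.84·e^(−0.0808·1/12) + 3.90·e^(−0.0808·4/12) = 4.6307
Fair futures F* = (S − I)·e^(rT) = (160.79 − 4.6307)·e^0.074067 = 156.1593 × 1.076879 = 168.1647
Market CHF 168.87 > fair 168.1647: forward overpriced → cash-and-carry (borrow at r, buy the stock and collect the dividends, short the forward).
Profit at T = |F_mkt − F*| = |168.87 − 168.1647| = CHF 0.71 per share

CHF 0.71 per share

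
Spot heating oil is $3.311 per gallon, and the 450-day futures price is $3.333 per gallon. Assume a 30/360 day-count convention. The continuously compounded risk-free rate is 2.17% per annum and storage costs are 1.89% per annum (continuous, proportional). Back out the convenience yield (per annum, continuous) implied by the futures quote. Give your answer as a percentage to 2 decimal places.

F = S·e^((r+u−y)T) ⇒ (r+u−y) = ln(F/S)/T
ln(3.333/3.311) = 0.006623; /T ⇒ 0.005298
y = r + u − ln(F/S)/T = 0.0217 + 0.0189 − 0.005298 = 0.035302
y = 3.53%

3.53%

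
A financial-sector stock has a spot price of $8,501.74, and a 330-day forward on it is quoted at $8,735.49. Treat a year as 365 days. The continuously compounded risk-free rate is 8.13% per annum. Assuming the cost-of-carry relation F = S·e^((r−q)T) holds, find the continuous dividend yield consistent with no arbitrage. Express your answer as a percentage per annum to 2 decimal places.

5.13%

From F = S·e^((r−q)T): (r − q) = ln(F/S)/T
ln(8735.49/8501.74) = ln(1.027494) = 0.027123
(r − q) = 0.027123 / (330/365) = 0.030000
q = r − ln(F/S)/T = 0.0813 − 0.030000 = 0.051300
q = 5.13%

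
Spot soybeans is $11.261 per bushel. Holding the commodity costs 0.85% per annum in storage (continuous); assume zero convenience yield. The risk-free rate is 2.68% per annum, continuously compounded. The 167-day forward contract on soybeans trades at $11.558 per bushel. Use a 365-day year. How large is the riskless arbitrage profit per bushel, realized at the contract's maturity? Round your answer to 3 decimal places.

Fair forward: F* = S·e^(carry·T), with carry = (r + u) = 0.0268 + 0.0085 = 0.0353
F* = 11.261 · e^(0.0353 × 167/365) = 11.261 · e^0.016151 = 11.261 × 1.016282 = $11.4444
Market $11.558 > fair $11.4444: forward overpriced → cash-and-carry (buy spot, short the forward).
At maturity, profit = |F_mkt − F*| = |11.558 − 11.4444| = $0.114 per bushel

$0.114 per bushel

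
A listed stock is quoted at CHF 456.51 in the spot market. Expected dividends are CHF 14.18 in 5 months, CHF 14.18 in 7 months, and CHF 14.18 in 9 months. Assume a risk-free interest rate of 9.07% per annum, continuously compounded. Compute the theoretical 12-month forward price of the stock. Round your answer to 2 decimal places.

PV(dividends) I = 14.18·e^(−0.0907·5/12) + 14.18·e^(−0.0907·7/12) + 14.18·e^(−0.0907·9/12)
I = 13.6541 + 13.4493 + 13.2475 = 40.3509
F = (S − I)·e^(rT) = (456.51 − 40.3509) · e^(0.0907·12/12)
= 416.1591 · e^0.090700 = 416.1591 × 1.094940 = CHF 455.67

CHF 455.67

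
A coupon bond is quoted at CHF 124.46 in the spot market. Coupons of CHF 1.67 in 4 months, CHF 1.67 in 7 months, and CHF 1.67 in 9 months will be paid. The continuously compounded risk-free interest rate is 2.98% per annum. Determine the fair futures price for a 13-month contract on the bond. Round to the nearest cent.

PV(coupons) I = 1.67·e^(−0.0298·4/12) + 1.67·e^(−0.0298·7/12) + 1.67·e^(−0.0298·9/12)
I = 1.6535 + 1.6412 + 1.6331 = 4.9278
F = (S − I)·e^(rT) = (124.46 − 4.9278) · e^(0.0298·13/12)
= 119.5322 · e^0.032283 = 119.5322 × 1.032810 = CHF 123.45

CHF 123.45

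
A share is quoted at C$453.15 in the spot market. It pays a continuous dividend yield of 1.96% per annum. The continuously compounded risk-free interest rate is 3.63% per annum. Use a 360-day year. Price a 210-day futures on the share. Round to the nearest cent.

C$457.59

F = S·e^((r − q)T) = 453.15 · e^((0.0363 − 0.0196) × 210/360)
= 453.15 · e^0.009742 = 453.15 × 1.009790
F = C$457.59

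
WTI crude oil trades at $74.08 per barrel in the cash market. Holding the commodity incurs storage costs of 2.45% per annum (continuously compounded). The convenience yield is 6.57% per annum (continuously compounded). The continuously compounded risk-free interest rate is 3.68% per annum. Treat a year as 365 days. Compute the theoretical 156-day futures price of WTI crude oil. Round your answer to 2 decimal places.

$73.94 per barrel

Net carry = r + u − y = 0.0368 + 0.0245 − 0.0657 = -0.0044
F = S·e^((r+u−y)T) = 74.08 · e^(-0.0044 × 156/365) = 74.08 · e^-0.001881
= 74.08 × 0.998121 = $73.94 per barrel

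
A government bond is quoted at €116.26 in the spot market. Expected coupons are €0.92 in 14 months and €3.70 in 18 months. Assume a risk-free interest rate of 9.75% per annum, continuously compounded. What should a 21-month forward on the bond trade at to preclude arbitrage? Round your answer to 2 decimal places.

€133.12

PV(coupons) I = 0.92·e^(−0.0975·14/12) + 3.70·e^(−0.0975·18/12)
I = 0.8211 + 3.1966 = 4.0177
F = (S − I)·e^(rT) = (116.26 − 4.0177) · e^(0.0975·21/12)
= 112.2423 · e^0.170625 = 112.2423 × 1.186046 = €133.12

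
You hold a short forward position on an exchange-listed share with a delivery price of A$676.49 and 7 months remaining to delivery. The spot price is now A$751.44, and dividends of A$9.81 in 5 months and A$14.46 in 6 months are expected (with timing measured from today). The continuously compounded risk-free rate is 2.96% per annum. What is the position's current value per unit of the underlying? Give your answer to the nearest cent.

-A$62.59

PV(remaining dividends) I = 9.81·e^(−0.0296·5/12) + 14.46·e^(−0.0296·6/12) = 23.9373
Current forward F = (S − I)·e^(rT) = (751.44 − 23.9373)·e^(0.0296·7/12) = 727.5027 × 1.017417 = 740.1736
Value (long) = (F − K)·e^(−rT) = (740.1736 − 676.49) × 0.982882 = 62.5935
Short position value = −(long value) = -A$62.59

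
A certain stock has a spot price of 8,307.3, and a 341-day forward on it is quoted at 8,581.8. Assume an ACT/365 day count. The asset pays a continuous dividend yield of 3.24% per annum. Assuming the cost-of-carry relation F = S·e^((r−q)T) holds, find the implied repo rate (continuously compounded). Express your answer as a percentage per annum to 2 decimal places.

6.72%

From F = S·e^((r−q)T): (r − q) = ln(F/S)/T
ln(8581.8/8307.3) = ln(1.033043) = 0.032509
(r − q) = 0.032509 / (341/365) = 0.034797
r = ln(F/S)/T + q = 0.034797 + 0.0324 = 0.067197
r = 6.72%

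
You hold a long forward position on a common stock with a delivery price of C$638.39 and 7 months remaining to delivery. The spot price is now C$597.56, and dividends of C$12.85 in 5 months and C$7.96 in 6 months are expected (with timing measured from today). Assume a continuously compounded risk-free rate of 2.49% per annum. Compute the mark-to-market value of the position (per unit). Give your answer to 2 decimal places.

PV(remaining dividends) I = 12.85·e^(−0.0249·5/12) + 7.96·e^(−0.0249·6/12) = 20.5789
Current forward F = (S − I)·e^(rT) = (597.56 − 20.5789)·e^(0.0249·7/12) = 576.9811 × 1.014631 = 585.4229
Value (long) = (F − K)·e^(−rT) = (585.4229 − 638.39) × 0.985580 = -52.2033
Value = -C$52.20

-C$52.20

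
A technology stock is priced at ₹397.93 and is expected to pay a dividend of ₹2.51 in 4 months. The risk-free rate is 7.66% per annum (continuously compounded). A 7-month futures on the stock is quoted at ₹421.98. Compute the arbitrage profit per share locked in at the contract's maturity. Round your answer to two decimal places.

PV(dividends) I = 2.51·e^(−0.0766·4/12) = 2.4467
Fair futures F* = (S − I)·e^(rT) = (397.93 − 2.4467)·e^0.044683 = 395.4833 × 1.045696 = 413.5553
Market ₹421.98 > fair 413.5553: forward overpriced → cash-and-carry (borrow at r, buy the stock and collect the dividends, short the forward).
Profit at T = |F_mkt − F*| = |421.98 − 413.5553| = ₹8.42 per share

₹8.42 per share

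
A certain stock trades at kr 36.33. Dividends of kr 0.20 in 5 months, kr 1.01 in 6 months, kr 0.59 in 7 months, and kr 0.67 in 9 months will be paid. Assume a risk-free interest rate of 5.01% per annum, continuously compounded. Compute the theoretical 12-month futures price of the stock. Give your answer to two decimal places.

kr 35.67

PV(dividends) I = 0.20·e^(−0.0501·5/12) + 1.01·e^(−0.0501·6/12) + 0.59·e^(−0.0501·7/12) + 0.67·e^(−0.0501·9/12)
I = 0.1959 + 0.9850 + 0.5730 + 0.6453 = 2.3992
F = (S − I)·e^(rT) = (36.33 − 2.3992) · e^(0.0501·12/12)
= 33.9308 · e^0.050100 = 33.9308 × 1.051376 = kr 35.67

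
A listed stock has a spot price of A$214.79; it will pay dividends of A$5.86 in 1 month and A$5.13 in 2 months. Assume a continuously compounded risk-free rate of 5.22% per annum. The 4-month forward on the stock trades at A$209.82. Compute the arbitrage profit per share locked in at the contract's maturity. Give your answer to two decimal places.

PV(dividends) I = 5.86·e^(−0.0522·1/12) + 5.13·e^(−0.0522·2/12) = 10.9201
Fair forward F* = (S − I)·e^(rT) = (214.79 − 10.9201)·e^0.017400 = 203.8699 × 1.017552 = 207.4482
Market A$209.82 > fair 207.4482: forward overpriced → cash-and-carry (borrow at r, buy the stock and collect the dividends, short the forward).
Profit at T = |F_mkt − F*| = |209.82 − 207.4482| = A$2.37 per share

A$2.37 per share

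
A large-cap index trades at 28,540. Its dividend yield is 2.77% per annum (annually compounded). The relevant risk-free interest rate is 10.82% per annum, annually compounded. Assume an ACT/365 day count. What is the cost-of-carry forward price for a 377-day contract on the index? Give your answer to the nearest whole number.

30,852

F = S · (1+r)^T / (1+q)^T
= 28540 × 1.111949 / 1.028624 = 28540 × 1.081006
F = 30,852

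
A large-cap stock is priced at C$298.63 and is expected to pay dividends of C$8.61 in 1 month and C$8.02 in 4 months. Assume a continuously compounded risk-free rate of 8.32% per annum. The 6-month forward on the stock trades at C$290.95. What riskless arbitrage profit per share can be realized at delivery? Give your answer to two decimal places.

C$3.32 per share

PV(dividends) I = 8.61·e^(−0.0832·1/12) + 8.02·e^(−0.0832·4/12) = 16.3511
Fair forward F* = (S − I)·e^(rT) = (298.63 − 16.3511)·e^0.041600 = 282.2789 × 1.042477 = 294.2693
Market C$290.95 < fair 294.2693: forward underpriced → reverse cash-and-carry (short the stock, invest proceeds at r, pay the dividends, go long the forward).
Profit at T = |F_mkt − F*| = |290.95 − 294.2693| = C$3.32 per share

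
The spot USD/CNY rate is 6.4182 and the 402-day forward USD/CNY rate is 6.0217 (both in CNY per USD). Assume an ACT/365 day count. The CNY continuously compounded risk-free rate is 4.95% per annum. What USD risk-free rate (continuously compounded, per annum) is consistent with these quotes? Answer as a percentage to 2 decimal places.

F = S·e^((r_CNY − r_USD)T) ⇒ r_USD = r_CNY − ln(F/S)/T
ln(6.0217/6.4182) = -0.063768; /(402/365) = -0.057899
r_USD = 0.0495 + 0.057899 = 0.107399
r_USD = 10.74%

10.74%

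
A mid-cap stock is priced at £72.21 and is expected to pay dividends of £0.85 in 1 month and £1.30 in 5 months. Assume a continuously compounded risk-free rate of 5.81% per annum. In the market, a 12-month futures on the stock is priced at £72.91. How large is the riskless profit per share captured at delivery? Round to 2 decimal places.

£1.38 per share

PV(dividends) I = 0.85·e^(−0.0581·1/12) + 1.30·e^(−0.0581·5/12) = 2.1148
Fair futures F* = (S − I)·e^(rT) = (72.21 − 2.1148)·e^0.058100 = 70.0952 × 1.059821 = 74.2884
Market £72.91 < fair 74.2884: forward underpriced → reverse cash-and-carry (short the stock, invest proceeds at r, pay the dividends, go long the forward).
Profit at T = |F_mkt − F*| = |72.91 − 74.2884| = £1.38 per share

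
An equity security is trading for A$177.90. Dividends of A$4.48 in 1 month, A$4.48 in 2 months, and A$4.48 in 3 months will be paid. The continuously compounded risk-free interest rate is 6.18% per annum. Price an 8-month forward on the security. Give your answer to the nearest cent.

A$171.52

PV(dividends) I = 4.48·e^(−0.0618·1/12) + 4.48·e^(−0.0618·2/12) + 4.48·e^(−0.0618·3/12)
I = 4.4570 + 4.4341 + 4.4113 = 13.3024
F = (S − I)·e^(rT) = (177.90 − 13.3024) · e^(0.0618·8/12)
= 164.5976 · e^0.041200 = 164.5976 × 1.042060 = A$171.52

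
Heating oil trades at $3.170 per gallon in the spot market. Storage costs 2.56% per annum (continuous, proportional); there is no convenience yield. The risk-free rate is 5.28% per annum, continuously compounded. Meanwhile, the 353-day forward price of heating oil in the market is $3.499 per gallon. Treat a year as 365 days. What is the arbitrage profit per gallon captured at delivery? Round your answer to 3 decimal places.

Fair forward: F* = S·e^(carry·T), with carry = (r + u) = 0.0528 + 0.0256 = 0.0784
F* = 3.170 · e^(0.0784 × 353/365) = 3.170 · e^0.075822 = 3.170 × 1.078771 = $3.4197
Market $3.499 > fair $3.4197: forward overpriced → cash-and-carry (buy spot, short the forward).
At maturity, profit = |F_mkt − F*| = |3.499 − 3.4197| = $0.079 per gallon

$0.079 per gallon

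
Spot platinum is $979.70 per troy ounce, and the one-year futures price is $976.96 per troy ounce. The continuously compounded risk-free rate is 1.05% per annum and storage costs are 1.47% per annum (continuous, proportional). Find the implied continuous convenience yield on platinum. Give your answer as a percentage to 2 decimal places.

2.80%

F = S·e^((r+u−y)T) ⇒ (r+u−y) = ln(F/S)/T
ln(976.96/979.70) = -0.002801; /T ⇒ -0.002801
y = r + u − ln(F/S)/T = 0.0105 + 0.0147 + 0.002801 = 0.028001
y = 2.80%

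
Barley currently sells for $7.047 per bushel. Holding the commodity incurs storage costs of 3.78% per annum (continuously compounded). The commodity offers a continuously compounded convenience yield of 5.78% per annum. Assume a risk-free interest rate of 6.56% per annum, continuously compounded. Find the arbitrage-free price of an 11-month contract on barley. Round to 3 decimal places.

Net carry = r + u − y = 0.0656 + 0.0378 − 0.0578 = 0.0456
F = S·e^((r+u−y)T) = 7.047 · e^(0.0456 × 11/12) = 7.047 · e^0.041800
= 7.047 × 1.042686 = $7.348 per bushel

$7.348 per bushel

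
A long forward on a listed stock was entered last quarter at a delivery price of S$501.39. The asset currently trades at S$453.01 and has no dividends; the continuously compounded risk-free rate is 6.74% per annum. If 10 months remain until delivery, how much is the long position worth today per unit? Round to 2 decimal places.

Current fair forward for the remaining 10 months: F = S·e^(r·T), r = 0.0674
F = 453.01 · e^(0.0674 × 10/12) = 453.01 × 1.057774 = 479.1822
Value of long forward = (F − K)·e^(−rT) = (479.1822 − 501.39) · e^(−0.0674·10/12)
= -22.2078 × 0.945382 = -20.99

-S$20.99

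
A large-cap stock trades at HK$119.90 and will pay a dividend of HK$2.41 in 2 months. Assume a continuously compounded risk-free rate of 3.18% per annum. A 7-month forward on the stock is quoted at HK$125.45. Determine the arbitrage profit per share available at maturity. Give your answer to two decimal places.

HK$5.75 per share

PV(dividends) I = 2.41·e^(−0.0318·2/12) = 2.3973
Fair forward F* = (S − I)·e^(rT) = (119.90 − 2.3973)·e^0.018550 = 117.5027 × 1.018723 = 119.7027
Market HK$125.45 > fair 119.7027: forward overpriced → cash-and-carry (borrow at r, buy the stock and collect the dividends, short the forward).
Profit at T = |F_mkt − F*| = |125.45 − 119.7027| = HK$5.75 per share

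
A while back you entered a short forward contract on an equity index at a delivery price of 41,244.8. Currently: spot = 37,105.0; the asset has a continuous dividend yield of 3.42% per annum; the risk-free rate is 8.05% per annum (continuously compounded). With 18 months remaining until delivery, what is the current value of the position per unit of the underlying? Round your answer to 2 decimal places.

1303.92

Current fair forward for the remaining 18 months: F = S·e^((r − q)·T), (r − q) = 0.0805 − 0.0342 = 0.0463
F = 37105.0 · e^(0.0463 × 18/12) = 37105.0 × 1.07191846 = 39773.5345
Value of long forward = (F − K)·e^(−rT) = (39773.5345 − 41244.8) · e^(−0.0805·18/12)
= -1471.2655 × 0.88625550 = -1303.92
Short position value = −(long value) = 1303.92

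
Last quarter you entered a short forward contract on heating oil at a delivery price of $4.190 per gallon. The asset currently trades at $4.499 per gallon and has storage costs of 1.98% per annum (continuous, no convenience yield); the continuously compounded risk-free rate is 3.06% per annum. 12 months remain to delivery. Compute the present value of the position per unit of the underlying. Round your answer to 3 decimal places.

Current fair forward for the remaining 12 months: F = S·e^((r + u)·T), (r + u) = 0.0306 + 0.0198 = 0.0504
F = 4.499 · e^(0.0504 × 12/12) = 4.499 × 1.051692 = 4.7316
Value of long forward = (F − K)·e^(−rT) = (4.7316 − 4.190) · e^(−0.0306·12/12)
= 0.5416 × 0.969863 = 0.525
Short position value = −(long value) = -$0.525

-$0.525 per gallon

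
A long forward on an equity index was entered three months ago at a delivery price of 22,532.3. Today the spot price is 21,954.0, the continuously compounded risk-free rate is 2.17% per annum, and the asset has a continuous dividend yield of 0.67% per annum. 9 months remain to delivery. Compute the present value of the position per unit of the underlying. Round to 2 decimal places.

Current fair forward for the remaining 9 months: F = S·e^((r − q)·T), (r − q) = 0.0217 − 0.0067 = 0.0150
F = 21954.0 · e^(0.0150 × 9/12) = 21954.0 × 1.01131352 = 22202.3770
Value of long forward = (F − K)·e^(−rT) = (22202.3770 − 22532.3) · e^(−0.0217·9/12)
= -329.9230 × 0.98385672 = -324.60

-324.60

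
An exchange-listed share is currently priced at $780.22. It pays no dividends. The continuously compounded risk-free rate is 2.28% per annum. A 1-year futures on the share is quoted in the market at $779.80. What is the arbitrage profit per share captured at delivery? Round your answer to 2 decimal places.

Fair futures: F* = S·e^(carry·T), with carry = r = 0.0228
F* = 780.22 · e^(0.0228 × 1) = 780.22 · e^0.022800 = 780.22 × 1.023062 = $798.2134
Market $779.80 < fair $798.2134: forward underpriced → reverse cash-and-carry (short spot, go long the forward).
At maturity, profit = |F_mkt − F*| = |779.80 − 798.2134| = $18.41 per share

$18.41 per share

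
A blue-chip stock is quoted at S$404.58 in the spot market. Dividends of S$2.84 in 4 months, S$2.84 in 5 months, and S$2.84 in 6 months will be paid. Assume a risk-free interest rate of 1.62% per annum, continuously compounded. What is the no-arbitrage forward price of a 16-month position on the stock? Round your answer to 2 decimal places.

S$404.77

PV(dividends) I = 2.84·e^(−0.0162·4/12) + 2.84·e^(−0.0162·5/12) + 2.84·e^(−0.0162·6/12)
I = 2.8247 + 2.8209 + 2.8171 = 8.4627
F = (S − I)·e^(rT) = (404.58 − 8.4627) · e^(0.0162·16/12)
= 396.1173 · e^0.021600 = 396.1173 × 1.021835 = S$404.77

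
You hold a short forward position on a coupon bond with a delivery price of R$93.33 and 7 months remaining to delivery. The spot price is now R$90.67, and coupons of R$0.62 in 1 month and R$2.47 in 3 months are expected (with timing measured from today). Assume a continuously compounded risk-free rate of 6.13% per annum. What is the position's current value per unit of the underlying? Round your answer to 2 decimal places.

PV(remaining coupons) I = 0.62·e^(−0.0613·1/12) + 2.47·e^(−0.0613·3/12) = 3.0493
Current forward F = (S − I)·e^(rT) = (90.67 − 3.0493)·e^(0.0613·7/12) = 87.6207 × 1.036405 = 90.8105
Value (long) = (F − K)·e^(−rT) = (90.8105 − 93.33) × 0.964873 = -2.4310
Short position value = −(long value) = R$2.43

R$2.43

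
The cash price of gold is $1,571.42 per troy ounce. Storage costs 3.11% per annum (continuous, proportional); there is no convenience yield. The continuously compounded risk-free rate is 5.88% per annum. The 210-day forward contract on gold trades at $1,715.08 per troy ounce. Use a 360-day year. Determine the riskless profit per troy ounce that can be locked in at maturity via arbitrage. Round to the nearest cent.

Fair forward: F* = S·e^(carry·T), with carry = (r + u) = 0.0588 + 0.0311 = 0.0899
F* = 1571.42 · e^(0.0899 × 210/360) = 1571.42 · e^0.05244167 = 1571.42 × 1.05384109 = $1656.0270
Market $1715.08 > fair $1656.0270: forward overpriced → cash-and-carry (buy spot, short the forward).
At maturity, profit = |F_mkt − F*| = |1715.08 − 1656.0270| = $59.05 per troy ounce

$59.05 per troy ounce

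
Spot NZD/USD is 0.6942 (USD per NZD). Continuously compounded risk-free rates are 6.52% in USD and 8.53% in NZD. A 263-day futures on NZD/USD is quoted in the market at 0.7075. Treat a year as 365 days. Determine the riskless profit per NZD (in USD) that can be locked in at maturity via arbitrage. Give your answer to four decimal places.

Fair futures: F* = S·e^(carry·T), with carry = (r_USD − r_NZD) = 0.0652 − 0.0853 = -0.0201
F* = 0.6942 · e^(-0.0201 × 263/365) = 0.6942 · e^-0.014483 = 0.6942 × 0.985621 = 0.6842
Market 0.7075 > fair 0.6842: forward overpriced → cash-and-carry (buy spot, short the forward).
At maturity, profit = |F_mkt − F*| = |0.7075 − 0.6842| = 0.0233 per NZD (in USD)

0.0233 per NZD (in USD)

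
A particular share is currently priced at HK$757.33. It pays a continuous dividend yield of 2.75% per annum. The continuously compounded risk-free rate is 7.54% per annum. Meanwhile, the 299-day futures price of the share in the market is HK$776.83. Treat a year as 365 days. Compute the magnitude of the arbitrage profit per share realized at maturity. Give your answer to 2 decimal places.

Fair futures: F* = S·e^(carry·T), with carry = (r − q) = 0.0754 − 0.0275 = 0.0479
F* = 757.33 · e^(0.0479 × 299/365) = 757.33 · e^0.039239 = 757.33 × 1.040019 = HK$787.6376
Market HK$776.83 < fair HK$787.6376: forward underpriced → reverse cash-and-carry (short spot, go long the forward).
At maturity, profit = |F_mkt − F*| = |776.83 − 787.6376| = HK$10.81 per share

HK$10.81 per share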